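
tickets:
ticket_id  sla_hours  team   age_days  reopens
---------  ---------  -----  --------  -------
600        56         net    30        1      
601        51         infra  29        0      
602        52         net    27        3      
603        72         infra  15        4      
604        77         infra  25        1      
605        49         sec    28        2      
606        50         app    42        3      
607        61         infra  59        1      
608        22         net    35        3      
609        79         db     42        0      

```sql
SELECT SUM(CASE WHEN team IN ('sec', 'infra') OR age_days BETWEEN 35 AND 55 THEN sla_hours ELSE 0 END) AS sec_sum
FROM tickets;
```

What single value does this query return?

461

ticket_id=600: ✗
ticket_id=601: ✓ → 51
ticket_id=602: ✗
ticket_id=603: ✓ → 72
ticket_id=604: ✓ → 77
ticket_id=605: ✓ → 49
ticket_id=606: ✓ → 50
ticket_id=607: ✓ → 61
ticket_id=608: ✓ → 22
ticket_id=609: ✓ → 79
sec_sum = 51 + 72 + 77 + 49 + 50 + 61 + 22 + 79 = 461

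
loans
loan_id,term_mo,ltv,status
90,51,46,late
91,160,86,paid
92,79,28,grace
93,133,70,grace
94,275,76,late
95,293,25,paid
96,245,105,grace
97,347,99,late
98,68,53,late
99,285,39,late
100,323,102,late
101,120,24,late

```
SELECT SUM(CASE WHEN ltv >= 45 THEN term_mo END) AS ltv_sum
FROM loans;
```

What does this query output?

1602

loan_id=90: ✓ → 51
loan_id=91: ✓ → 160
loan_id=92: ✗
loan_id=93: ✓ → 133
loan_id=94: ✓ → 275
loan_id=95: ✗
loan_id=96: ✓ → 245
loan_id=97: ✓ → 347
loan_id=98: ✓ → 68
loan_id=99: ✗
loan_id=100: ✓ → 323
loan_id=101: ✗
ltv_sum = 51 + 160 + 133 + 275 + 245 + 347 + 68 + 323 = 1602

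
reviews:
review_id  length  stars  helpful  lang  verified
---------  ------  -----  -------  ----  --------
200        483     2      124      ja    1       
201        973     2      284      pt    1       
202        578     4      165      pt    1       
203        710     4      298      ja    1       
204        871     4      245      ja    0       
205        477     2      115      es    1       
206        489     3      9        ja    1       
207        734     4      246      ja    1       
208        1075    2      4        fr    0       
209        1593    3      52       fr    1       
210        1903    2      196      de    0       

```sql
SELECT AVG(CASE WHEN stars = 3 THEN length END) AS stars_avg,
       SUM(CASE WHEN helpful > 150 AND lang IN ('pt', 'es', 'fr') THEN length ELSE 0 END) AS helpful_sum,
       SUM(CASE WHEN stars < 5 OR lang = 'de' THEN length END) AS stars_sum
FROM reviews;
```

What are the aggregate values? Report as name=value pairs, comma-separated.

[stars_avg: stars = 3]
review_id=200: ✗
review_id=201: ✗
review_id=202: ✗
review_id=203: ✗
review_id=204: ✗
review_id=205: ✗
review_id=206: ✓ → 489
review_id=207: ✗
review_id=208: ✗
review_id=209: ✓ → 1593
review_id=210: ✗
stars_avg = (489 + 1593) / 2 = 1041
—
[helpful_sum: helpful > 150 AND lang IN ('pt', 'es', 'fr')]
review_id=200: ✗
review_id=201: ✓ → 973
review_id=202: ✓ → 578
review_id=203: ✗
review_id=204: ✗
review_id=205: ✗
review_id=206: ✗
review_id=207: ✗
review_id=208: ✗
review_id=209: ✗
review_id=210: ✗
helpful_sum = 973 + 578 = 1551
—
[stars_sum: stars < 5 OR lang = 'de']
review_id=200: ✓ → 483
review_id=201: ✓ → 973
review_id=202: ✓ → 578
review_id=203: ✓ → 710
review_id=204: ✓ → 871
review_id=205: ✓ → 477
review_id=206: ✓ → 489
review_id=207: ✓ → 734
review_id=208: ✓ → 1075
review_id=209: ✓ → 1593
review_id=210: ✓ → 1903
stars_sum = 483 + 973 + 578 + 710 + 871 + 477 + 489 + 734 + 1075 + 1593 + 1903 = 9886

stars_avg=1041, helpful_sum=1551, stars_sum=9886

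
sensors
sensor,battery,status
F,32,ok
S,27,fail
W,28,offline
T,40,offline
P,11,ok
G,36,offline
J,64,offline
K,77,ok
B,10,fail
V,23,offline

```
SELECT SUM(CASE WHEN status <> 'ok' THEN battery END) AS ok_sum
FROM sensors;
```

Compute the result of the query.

228

sensor=F: ✗
sensor=S: ✓ → 27
sensor=W: ✓ → 28
sensor=T: ✓ → 40
sensor=P: ✗
sensor=G: ✓ → 36
sensor=J: ✓ → 64
sensor=K: ✗
sensor=B: ✓ → 10
sensor=V: ✓ → 23
ok_sum = 27 + 28 + 40 + 36 + 64 + 10 + 23 = 228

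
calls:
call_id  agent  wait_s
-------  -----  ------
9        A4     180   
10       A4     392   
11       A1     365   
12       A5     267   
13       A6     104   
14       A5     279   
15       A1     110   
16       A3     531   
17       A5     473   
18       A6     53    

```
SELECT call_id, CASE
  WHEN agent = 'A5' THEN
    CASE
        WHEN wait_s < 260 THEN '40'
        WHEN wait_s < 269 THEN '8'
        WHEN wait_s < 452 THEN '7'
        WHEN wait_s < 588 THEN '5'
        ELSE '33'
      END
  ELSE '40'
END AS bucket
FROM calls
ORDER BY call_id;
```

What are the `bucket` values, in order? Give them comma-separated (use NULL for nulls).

40, 40, 40, 8, 40, 7, 40, 40, 5, 40

call_id=9: agent='A4' → outer ELSE → 40
call_id=10: agent='A4' → outer ELSE → 40
call_id=11: agent='A1' → outer ELSE → 40
call_id=12: agent='A5' → inner[wait_s < 269] → 8
call_id=13: agent='A6' → outer ELSE → 40
call_id=14: agent='A5' → inner[wait_s < 452] → 7
call_id=15: agent='A1' → outer ELSE → 40
call_id=16: agent='A3' → outer ELSE → 40
call_id=17: agent='A5' → inner[wait_s < 588] → 5
call_id=18: agent='A6' → outer ELSE → 40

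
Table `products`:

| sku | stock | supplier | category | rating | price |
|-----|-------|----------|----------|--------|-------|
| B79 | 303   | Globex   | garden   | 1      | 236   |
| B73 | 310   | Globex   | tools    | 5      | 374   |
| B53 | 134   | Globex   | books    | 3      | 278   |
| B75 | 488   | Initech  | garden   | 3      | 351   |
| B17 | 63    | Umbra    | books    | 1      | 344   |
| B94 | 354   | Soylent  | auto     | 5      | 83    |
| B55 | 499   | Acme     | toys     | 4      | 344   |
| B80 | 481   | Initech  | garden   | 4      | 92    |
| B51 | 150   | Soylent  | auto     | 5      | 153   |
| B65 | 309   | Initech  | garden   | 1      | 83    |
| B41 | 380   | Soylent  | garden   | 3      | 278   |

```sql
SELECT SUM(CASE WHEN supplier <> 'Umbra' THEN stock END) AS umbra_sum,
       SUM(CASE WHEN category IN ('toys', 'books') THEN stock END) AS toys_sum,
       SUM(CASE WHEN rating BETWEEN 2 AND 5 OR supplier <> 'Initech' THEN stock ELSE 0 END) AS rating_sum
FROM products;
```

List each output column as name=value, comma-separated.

umbra_sum=3408, toys_sum=696, rating_sum=3162

[umbra_sum: supplier <> 'Umbra']
sku=B79: ✓ → 303
sku=B73: ✓ → 310
sku=B53: ✓ → 134
sku=B75: ✓ → 488
sku=B17: ✗
sku=B94: ✓ → 354
sku=B55: ✓ → 499
sku=B80: ✓ → 481
sku=B51: ✓ → 150
sku=B65: ✓ → 309
sku=B41: ✓ → 380
umbra_sum = 303 + 310 + 134 + 488 + 354 + 499 + 481 + 150 + 309 + 380 = 3408
—
[toys_sum: category IN ('toys', 'books')]
sku=B79: ✗
sku=B73: ✗
sku=B53: ✓ → 134
sku=B75: ✗
sku=B17: ✓ → 63
sku=B94: ✗
sku=B55: ✓ → 499
sku=B80: ✗
sku=B51: ✗
sku=B65: ✗
sku=B41: ✗
toys_sum = 134 + 63 + 499 = 696
—
[rating_sum: rating BETWEEN 2 AND 5 OR supplier <> 'Initech']
sku=B79: ✓ → 303
sku=B73: ✓ → 310
sku=B53: ✓ → 134
sku=B75: ✓ → 488
sku=B17: ✓ → 63
sku=B94: ✓ → 354
sku=B55: ✓ → 499
sku=B80: ✓ → 481
sku=B51: ✓ → 150
sku=B65: ✗
sku=B41: ✓ → 380
rating_sum = 303 + 310 + 134 + 488 + 63 + 354 + 499 + 481 + 150 + 380 = 3162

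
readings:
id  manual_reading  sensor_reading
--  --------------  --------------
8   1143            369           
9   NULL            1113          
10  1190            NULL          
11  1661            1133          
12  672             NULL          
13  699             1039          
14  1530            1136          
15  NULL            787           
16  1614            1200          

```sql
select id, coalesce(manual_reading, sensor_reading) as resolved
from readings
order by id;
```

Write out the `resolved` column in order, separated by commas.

1143, 1113, 1190, 1661, 672, 699, 1530, 787, 1614

id=8: manual_reading=1143 → 1143
id=9: manual_reading=NULL, sensor_reading=1113 → 1113
id=10: manual_reading=1190 → 1190
id=11: manual_reading=1661 → 1661
id=12: manual_reading=672 → 672
id=13: manual_reading=699 → 699
id=14: manual_reading=1530 → 1530
id=15: manual_reading=NULL, sensor_reading=787 → 787
id=16: manual_reading=1614 → 1614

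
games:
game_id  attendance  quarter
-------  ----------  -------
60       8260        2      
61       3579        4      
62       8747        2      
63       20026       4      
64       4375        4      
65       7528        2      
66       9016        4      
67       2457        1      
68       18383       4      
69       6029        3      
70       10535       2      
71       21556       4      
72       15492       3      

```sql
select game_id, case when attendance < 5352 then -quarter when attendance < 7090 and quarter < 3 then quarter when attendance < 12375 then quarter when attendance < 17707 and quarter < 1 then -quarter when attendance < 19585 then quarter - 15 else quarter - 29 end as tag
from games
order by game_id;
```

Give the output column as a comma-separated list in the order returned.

game_id=60: attendance < 12375 → 2
game_id=61: attendance < 5352 → -4
game_id=62: attendance < 12375 → 2
game_id=63: ELSE → -25
game_id=64: attendance < 5352 → -4
game_id=65: attendance < 12375 → 2
game_id=66: attendance < 12375 → 4
game_id=67: attendance < 5352 → -1
game_id=68: attendance < 19585 → -11
game_id=69: attendance < 12375 → 3
game_id=70: attendance < 12375 → 2
game_id=71: ELSE → -25
game_id=72: attendance < 19585 → -12

2, -4, 2, -25, -4, 2, 4, -1, -11, 3, 2, -25, -12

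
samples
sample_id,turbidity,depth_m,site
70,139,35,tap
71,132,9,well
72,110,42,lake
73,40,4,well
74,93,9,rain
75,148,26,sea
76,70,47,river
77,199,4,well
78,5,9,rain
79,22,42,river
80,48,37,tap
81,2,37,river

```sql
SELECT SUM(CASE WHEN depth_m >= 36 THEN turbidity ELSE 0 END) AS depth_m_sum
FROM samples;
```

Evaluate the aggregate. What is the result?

252

sample_id=70: ✗
sample_id=71: ✗
sample_id=72: ✓ → 110
sample_id=73: ✗
sample_id=74: ✗
sample_id=75: ✗
sample_id=76: ✓ → 70
sample_id=77: ✗
sample_id=78: ✗
sample_id=79: ✓ → 22
sample_id=80: ✓ → 48
sample_id=81: ✓ → 2
depth_m_sum = 110 + 70 + 22 + 48 + 2 = 252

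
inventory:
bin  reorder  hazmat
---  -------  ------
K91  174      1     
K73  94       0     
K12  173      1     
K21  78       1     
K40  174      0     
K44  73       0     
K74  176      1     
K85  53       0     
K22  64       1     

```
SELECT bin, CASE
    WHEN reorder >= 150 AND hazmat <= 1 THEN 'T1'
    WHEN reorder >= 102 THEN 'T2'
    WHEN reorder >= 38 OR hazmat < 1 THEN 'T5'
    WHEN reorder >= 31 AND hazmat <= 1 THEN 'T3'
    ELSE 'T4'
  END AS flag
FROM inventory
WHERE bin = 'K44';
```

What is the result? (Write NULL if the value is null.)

T5

bin = K44: reorder=73, hazmat=0.
reorder >= 150 AND hazmat <= 1 → false
reorder >= 102 → false
reorder >= 38 OR hazmat < 1 → true → T5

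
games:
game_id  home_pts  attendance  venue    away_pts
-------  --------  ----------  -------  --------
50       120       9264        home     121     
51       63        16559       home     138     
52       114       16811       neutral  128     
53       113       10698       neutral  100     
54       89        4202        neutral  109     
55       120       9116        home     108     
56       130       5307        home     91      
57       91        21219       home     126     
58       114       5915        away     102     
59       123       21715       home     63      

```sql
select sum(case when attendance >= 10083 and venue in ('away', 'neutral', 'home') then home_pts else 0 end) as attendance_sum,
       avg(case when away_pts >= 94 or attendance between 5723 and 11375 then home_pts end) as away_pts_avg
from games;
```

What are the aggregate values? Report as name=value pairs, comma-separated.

[attendance_sum: attendance >= 10083 and venue in ('away', 'neutral', 'home')]
game_id=50: ✗
game_id=51: ✓ → 63
game_id=52: ✓ → 114
game_id=53: ✓ → 113
game_id=54: ✗
game_id=55: ✗
game_id=56: ✗
game_id=57: ✓ → 91
game_id=58: ✗
game_id=59: ✓ → 123
attendance_sum = 63 + 114 + 113 + 91 + 123 = 504
—
[away_pts_avg: away_pts >= 94 or attendance between 5723 and 11375]
game_id=50: ✓ → 120
game_id=51: ✓ → 63
game_id=52: ✓ → 114
game_id=53: ✓ → 113
game_id=54: ✓ → 89
game_id=55: ✓ → 120
game_id=56: ✗
game_id=57: ✓ → 91
game_id=58: ✓ → 114
game_id=59: ✗
away_pts_avg = (120 + 63 + 114 + 113 + 89 + 120 + 91 + 114) / 8 = 103

attendance_sum=504, away_pts_avg=103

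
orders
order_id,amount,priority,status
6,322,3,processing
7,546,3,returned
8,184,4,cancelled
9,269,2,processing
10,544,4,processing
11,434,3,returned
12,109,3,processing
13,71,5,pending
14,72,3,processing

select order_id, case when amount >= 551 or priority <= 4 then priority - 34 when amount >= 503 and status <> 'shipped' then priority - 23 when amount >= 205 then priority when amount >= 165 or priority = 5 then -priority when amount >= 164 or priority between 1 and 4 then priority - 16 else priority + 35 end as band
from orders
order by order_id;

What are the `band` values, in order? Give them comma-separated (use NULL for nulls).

-31, -31, -30, -32, -30, -31, -31, -5, -31

order_id=6: amount >= 551 or priority <= 4 → -31
order_id=7: amount >= 551 or priority <= 4 → -31
order_id=8: amount >= 551 or priority <= 4 → -30
order_id=9: amount >= 551 or priority <= 4 → -32
order_id=10: amount >= 551 or priority <= 4 → -30
order_id=11: amount >= 551 or priority <= 4 → -31
order_id=12: amount >= 551 or priority <= 4 → -31
order_id=13: amount >= 165 or priority = 5 → -5
order_id=14: amount >= 551 or priority <= 4 → -31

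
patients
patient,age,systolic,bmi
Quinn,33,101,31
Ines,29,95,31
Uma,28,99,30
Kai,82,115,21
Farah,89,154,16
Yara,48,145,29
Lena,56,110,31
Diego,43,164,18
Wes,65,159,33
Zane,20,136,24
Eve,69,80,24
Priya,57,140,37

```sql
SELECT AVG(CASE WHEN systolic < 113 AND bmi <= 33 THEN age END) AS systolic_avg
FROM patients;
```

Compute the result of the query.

43

patient=Quinn: ✓ → 33
patient=Ines: ✓ → 29
patient=Uma: ✓ → 28
patient=Kai: ✗
patient=Farah: ✗
patient=Yara: ✗
patient=Lena: ✓ → 56
patient=Diego: ✗
patient=Wes: ✗
patient=Zane: ✗
patient=Eve: ✓ → 69
patient=Priya: ✗
systolic_avg = (33 + 29 + 28 + 56 + 69) / 5 = 43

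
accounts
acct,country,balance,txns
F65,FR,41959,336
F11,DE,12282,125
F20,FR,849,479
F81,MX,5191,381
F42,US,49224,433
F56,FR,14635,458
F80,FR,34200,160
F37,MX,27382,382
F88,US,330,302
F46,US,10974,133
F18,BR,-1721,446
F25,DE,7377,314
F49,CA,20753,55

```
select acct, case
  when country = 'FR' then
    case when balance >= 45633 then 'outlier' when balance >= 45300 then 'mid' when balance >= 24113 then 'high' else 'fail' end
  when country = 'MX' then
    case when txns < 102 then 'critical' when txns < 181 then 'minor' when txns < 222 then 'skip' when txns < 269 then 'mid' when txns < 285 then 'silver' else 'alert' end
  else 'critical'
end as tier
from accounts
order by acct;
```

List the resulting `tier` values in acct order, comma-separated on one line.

critical, critical, fail, critical, alert, critical, critical, critical, fail, high, high, alert, critical

acct=F11: country='DE' → outer ELSE → critical
acct=F18: country='BR' → outer ELSE → critical
acct=F20: country='FR' → inner[ELSE] → fail
acct=F25: country='DE' → outer ELSE → critical
acct=F37: country='MX' → inner[ELSE] → alert
acct=F42: country='US' → outer ELSE → critical
acct=F46: country='US' → outer ELSE → critical
acct=F49: country='CA' → outer ELSE → critical
acct=F56: country='FR' → inner[ELSE] → fail
acct=F65: country='FR' → inner[balance >= 24113] → high
acct=F80: country='FR' → inner[balance >= 24113] → high
acct=F81: country='MX' → inner[ELSE] → alert
acct=F88: country='US' → outer ELSE → critical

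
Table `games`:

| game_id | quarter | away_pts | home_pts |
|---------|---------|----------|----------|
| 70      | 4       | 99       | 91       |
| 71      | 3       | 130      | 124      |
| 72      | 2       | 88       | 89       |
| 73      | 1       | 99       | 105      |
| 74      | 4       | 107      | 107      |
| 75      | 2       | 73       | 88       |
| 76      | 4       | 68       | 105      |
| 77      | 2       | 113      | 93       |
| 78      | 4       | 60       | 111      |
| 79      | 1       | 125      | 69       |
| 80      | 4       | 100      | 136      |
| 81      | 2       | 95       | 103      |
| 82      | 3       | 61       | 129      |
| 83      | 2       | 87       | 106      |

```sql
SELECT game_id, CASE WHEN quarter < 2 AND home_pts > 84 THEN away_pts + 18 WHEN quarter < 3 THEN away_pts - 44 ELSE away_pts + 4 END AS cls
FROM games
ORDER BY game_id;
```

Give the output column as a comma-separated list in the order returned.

game_id=70: ELSE → 103
game_id=71: ELSE → 134
game_id=72: quarter < 3 → 44
game_id=73: quarter < 2 AND home_pts > 84 → 117
game_id=74: ELSE → 111
game_id=75: quarter < 3 → 29
game_id=76: ELSE → 72
game_id=77: quarter < 3 → 69
game_id=78: ELSE → 64
game_id=79: quarter < 3 → 81
game_id=80: ELSE → 104
game_id=81: quarter < 3 → 51
game_id=82: ELSE → 65
game_id=83: quarter < 3 → 43

103, 134, 44, 117, 111, 29, 72, 69, 64, 81, 104, 51, 65, 43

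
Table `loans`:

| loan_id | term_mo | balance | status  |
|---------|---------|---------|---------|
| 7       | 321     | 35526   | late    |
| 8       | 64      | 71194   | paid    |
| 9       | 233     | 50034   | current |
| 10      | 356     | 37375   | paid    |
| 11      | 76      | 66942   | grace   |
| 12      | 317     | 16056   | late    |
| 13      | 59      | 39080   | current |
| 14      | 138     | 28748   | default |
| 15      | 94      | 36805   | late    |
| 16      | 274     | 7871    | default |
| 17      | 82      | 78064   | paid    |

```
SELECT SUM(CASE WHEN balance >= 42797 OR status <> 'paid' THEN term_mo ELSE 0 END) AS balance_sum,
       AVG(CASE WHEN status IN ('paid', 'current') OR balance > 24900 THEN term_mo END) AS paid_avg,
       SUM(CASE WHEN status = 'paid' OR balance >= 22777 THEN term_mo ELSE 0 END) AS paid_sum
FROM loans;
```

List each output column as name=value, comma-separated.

[balance_sum: balance >= 42797 OR status <> 'paid']
loan_id=7: ✓ → 321
loan_id=8: ✓ → 64
loan_id=9: ✓ → 233
loan_id=10: ✗
loan_id=11: ✓ → 76
loan_id=12: ✓ → 317
loan_id=13: ✓ → 59
loan_id=14: ✓ → 138
loan_id=15: ✓ → 94
loan_id=16: ✓ → 274
loan_id=17: ✓ → 82
balance_sum = 321 + 64 + 233 + 76 + 317 + 59 + 138 + 94 + 274 + 82 = 1658
—
[paid_avg: status IN ('paid', 'current') OR balance > 24900]
loan_id=7: ✓ → 321
loan_id=8: ✓ → 64
loan_id=9: ✓ → 233
loan_id=10: ✓ → 356
loan_id=11: ✓ → 76
loan_id=12: ✗
loan_id=13: ✓ → 59
loan_id=14: ✓ → 138
loan_id=15: ✓ → 94
loan_id=16: ✗
loan_id=17: ✓ → 82
paid_avg = (321 + 64 + 233 + 356 + 76 + 59 + 138 + 94 + 82) / 9 = 158.1111111111
—
[paid_sum: status = 'paid' OR balance >= 22777]
loan_id=7: ✓ → 321
loan_id=8: ✓ → 64
loan_id=9: ✓ → 233
loan_id=10: ✓ → 356
loan_id=11: ✓ → 76
loan_id=12: ✗
loan_id=13: ✓ → 59
loan_id=14: ✓ → 138
loan_id=15: ✓ → 94
loan_id=16: ✗
loan_id=17: ✓ → 82
paid_sum = 321 + 64 + 233 + 356 + 76 + 59 + 138 + 94 + 82 = 1423

balance_sum=1658, paid_avg=158.1111111111, paid_sum=1423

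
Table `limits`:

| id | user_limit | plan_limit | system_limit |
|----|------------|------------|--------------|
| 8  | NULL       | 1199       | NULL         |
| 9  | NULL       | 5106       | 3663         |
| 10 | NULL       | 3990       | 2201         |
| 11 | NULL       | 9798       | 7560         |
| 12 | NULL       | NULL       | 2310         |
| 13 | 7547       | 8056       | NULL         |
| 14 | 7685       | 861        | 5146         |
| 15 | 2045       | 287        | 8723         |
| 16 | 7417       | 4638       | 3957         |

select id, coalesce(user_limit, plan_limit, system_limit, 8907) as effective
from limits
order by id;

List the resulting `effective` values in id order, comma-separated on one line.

id=8: user_limit=NULL, plan_limit=1199 → 1199
id=9: user_limit=NULL, plan_limit=5106 → 5106
id=10: user_limit=NULL, plan_limit=3990 → 3990
id=11: user_limit=NULL, plan_limit=9798 → 9798
id=12: user_limit=NULL, plan_limit=NULL, system_limit=2310 → 2310
id=13: user_limit=7547 → 7547
id=14: user_limit=7685 → 7685
id=15: user_limit=2045 → 2045
id=16: user_limit=7417 → 7417

1199, 5106, 3990, 9798, 2310, 7547, 7685, 2045, 7417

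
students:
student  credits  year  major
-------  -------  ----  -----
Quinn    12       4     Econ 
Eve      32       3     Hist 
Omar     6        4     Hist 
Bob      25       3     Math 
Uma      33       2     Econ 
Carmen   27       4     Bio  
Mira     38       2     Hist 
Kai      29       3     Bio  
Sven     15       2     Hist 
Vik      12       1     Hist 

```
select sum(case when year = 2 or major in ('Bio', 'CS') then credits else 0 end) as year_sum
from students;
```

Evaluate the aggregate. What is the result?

student=Quinn: ✗
student=Eve: ✗
student=Omar: ✗
student=Bob: ✗
student=Uma: ✓ → 33
student=Carmen: ✓ → 27
student=Mira: ✓ → 38
student=Kai: ✓ → 29
student=Sven: ✓ → 15
student=Vik: ✗
year_sum = 33 + 27 + 38 + 29 + 15 = 142

142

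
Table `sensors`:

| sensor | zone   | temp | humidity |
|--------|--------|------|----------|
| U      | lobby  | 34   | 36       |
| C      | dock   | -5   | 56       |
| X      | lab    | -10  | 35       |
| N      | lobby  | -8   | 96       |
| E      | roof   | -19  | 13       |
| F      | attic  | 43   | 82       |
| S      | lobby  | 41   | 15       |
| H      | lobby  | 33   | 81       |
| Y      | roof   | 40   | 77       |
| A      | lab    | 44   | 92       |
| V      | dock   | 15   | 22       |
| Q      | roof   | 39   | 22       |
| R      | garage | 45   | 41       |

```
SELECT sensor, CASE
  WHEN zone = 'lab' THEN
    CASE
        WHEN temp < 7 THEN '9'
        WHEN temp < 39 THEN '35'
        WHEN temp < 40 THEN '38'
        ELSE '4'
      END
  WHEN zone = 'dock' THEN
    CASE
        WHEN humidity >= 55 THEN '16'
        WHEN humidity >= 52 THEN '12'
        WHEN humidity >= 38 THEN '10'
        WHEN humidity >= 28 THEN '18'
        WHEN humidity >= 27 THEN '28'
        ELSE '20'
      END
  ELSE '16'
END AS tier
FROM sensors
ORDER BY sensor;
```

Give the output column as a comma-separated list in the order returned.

sensor=A: zone='lab' → inner[ELSE] → 4
sensor=C: zone='dock' → inner[humidity >= 55] → 16
sensor=E: zone='roof' → outer ELSE → 16
sensor=F: zone='attic' → outer ELSE → 16
sensor=H: zone='lobby' → outer ELSE → 16
sensor=N: zone='lobby' → outer ELSE → 16
sensor=Q: zone='roof' → outer ELSE → 16
sensor=R: zone='garage' → outer ELSE → 16
sensor=S: zone='lobby' → outer ELSE → 16
sensor=U: zone='lobby' → outer ELSE → 16
sensor=V: zone='dock' → inner[ELSE] → 20
sensor=X: zone='lab' → inner[temp < 7] → 9
sensor=Y: zone='roof' → outer ELSE → 16

4, 16, 16, 16, 16, 16, 16, 16, 16, 16, 20, 9, 16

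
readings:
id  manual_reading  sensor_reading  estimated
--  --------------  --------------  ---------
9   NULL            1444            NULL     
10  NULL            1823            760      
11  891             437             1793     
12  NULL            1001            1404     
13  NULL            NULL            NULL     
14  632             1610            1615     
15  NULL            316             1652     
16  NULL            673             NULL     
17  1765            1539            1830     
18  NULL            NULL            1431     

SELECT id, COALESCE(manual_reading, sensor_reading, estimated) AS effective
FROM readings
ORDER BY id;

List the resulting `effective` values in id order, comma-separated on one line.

id=9: manual_reading=NULL, sensor_reading=1444 → 1444
id=10: manual_reading=NULL, sensor_reading=1823 → 1823
id=11: manual_reading=891 → 891
id=12: manual_reading=NULL, sensor_reading=1001 → 1001
id=13: manual_reading=NULL, sensor_reading=NULL, estimated=NULL (all NULL) → NULL
id=14: manual_reading=632 → 632
id=15: manual_reading=NULL, sensor_reading=316 → 316
id=16: manual_reading=NULL, sensor_reading=673 → 673
id=17: manual_reading=1765 → 1765
id=18: manual_reading=NULL, sensor_reading=NULL, estimated=1431 → 1431

1444, 1823, 891, 1001, NULL, 632, 316, 673, 1765, 1431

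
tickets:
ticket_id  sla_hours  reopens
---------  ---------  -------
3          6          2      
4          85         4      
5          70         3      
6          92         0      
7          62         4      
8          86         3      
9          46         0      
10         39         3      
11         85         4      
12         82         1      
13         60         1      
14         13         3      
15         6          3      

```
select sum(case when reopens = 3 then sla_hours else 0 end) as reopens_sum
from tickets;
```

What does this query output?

214

ticket_id=3: ✗
ticket_id=4: ✗
ticket_id=5: ✓ → 70
ticket_id=6: ✗
ticket_id=7: ✗
ticket_id=8: ✓ → 86
ticket_id=9: ✗
ticket_id=10: ✓ → 39
ticket_id=11: ✗
ticket_id=12: ✗
ticket_id=13: ✗
ticket_id=14: ✓ → 13
ticket_id=15: ✓ → 6
reopens_sum = 70 + 86 + 39 + 13 + 6 = 214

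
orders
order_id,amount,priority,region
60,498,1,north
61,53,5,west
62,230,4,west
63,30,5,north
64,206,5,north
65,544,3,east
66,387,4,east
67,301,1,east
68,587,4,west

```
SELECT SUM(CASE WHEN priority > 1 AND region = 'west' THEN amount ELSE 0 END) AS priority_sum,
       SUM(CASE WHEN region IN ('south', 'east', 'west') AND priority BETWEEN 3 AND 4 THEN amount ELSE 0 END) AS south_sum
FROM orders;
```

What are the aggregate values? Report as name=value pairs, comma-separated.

priority_sum=870, south_sum=1748

[priority_sum: priority > 1 AND region = 'west']
order_id=60: ✗
order_id=61: ✓ → 53
order_id=62: ✓ → 230
order_id=63: ✗
order_id=64: ✗
order_id=65: ✗
order_id=66: ✗
order_id=67: ✗
order_id=68: ✓ → 587
priority_sum = 53 + 230 + 587 = 870
—
[south_sum: region IN ('south', 'east', 'west') AND priority BETWEEN 3 AND 4]
order_id=60: ✗
order_id=61: ✗
order_id=62: ✓ → 230
order_id=63: ✗
order_id=64: ✗
order_id=65: ✓ → 544
order_id=66: ✓ → 387
order_id=67: ✗
order_id=68: ✓ → 587
south_sum = 230 + 544 + 387 + 587 = 1748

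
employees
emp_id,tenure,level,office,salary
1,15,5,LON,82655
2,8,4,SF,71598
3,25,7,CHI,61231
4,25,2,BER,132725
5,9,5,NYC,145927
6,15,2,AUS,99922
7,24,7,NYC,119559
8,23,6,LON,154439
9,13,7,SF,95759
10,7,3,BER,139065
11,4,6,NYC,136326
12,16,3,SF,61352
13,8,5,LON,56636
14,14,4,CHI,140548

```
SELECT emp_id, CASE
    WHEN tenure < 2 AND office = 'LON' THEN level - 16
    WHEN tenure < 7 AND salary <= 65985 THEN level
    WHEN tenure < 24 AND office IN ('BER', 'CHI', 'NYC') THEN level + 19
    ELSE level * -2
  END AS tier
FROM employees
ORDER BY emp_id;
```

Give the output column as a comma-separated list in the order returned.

emp_id=1: ELSE → -10
emp_id=2: ELSE → -8
emp_id=3: ELSE → -14
emp_id=4: ELSE → -4
emp_id=5: tenure < 24 AND office IN ('BER', 'CHI', 'NYC') → 24
emp_id=6: ELSE → -4
emp_id=7: ELSE → -14
emp_id=8: ELSE → -12
emp_id=9: ELSE → -14
emp_id=10: tenure < 24 AND office IN ('BER', 'CHI', 'NYC') → 22
emp_id=11: tenure < 24 AND office IN ('BER', 'CHI', 'NYC') → 25
emp_id=12: ELSE → -6
emp_id=13: ELSE → -10
emp_id=14: tenure < 24 AND office IN ('BER', 'CHI', 'NYC') → 23

-10, -8, -14, -4, 24, -4, -14, -12, -14, 22, 25, -6, -10, 23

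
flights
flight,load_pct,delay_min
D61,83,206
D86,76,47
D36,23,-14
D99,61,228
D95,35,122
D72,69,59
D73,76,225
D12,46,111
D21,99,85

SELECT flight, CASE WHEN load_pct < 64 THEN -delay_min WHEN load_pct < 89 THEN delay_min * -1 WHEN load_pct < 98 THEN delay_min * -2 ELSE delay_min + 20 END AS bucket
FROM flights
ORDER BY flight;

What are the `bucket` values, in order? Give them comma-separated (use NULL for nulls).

flight=D12: load_pct < 64 → -111
flight=D21: ELSE → 105
flight=D36: load_pct < 64 → 14
flight=D61: load_pct < 89 → -206
flight=D72: load_pct < 89 → -59
flight=D73: load_pct < 89 → -225
flight=D86: load_pct < 89 → -47
flight=D95: load_pct < 64 → -122
flight=D99: load_pct < 64 → -228

-111, 105, 14, -206, -59, -225, -47, -122, -228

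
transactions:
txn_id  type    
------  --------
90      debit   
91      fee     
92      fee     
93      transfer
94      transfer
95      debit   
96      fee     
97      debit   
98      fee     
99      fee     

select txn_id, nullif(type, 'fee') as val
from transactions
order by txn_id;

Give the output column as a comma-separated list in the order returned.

txn_id=90: type=debit vs fee: differ → debit
txn_id=91: type=fee vs fee: equal → NULL
txn_id=92: type=fee vs fee: equal → NULL
txn_id=93: type=transfer vs fee: differ → transfer
txn_id=94: type=transfer vs fee: differ → transfer
txn_id=95: type=debit vs fee: differ → debit
txn_id=96: type=fee vs fee: equal → NULL
txn_id=97: type=debit vs fee: differ → debit
txn_id=98: type=fee vs fee: equal → NULL
txn_id=99: type=fee vs fee: equal → NULL

debit, NULL, NULL, transfer, transfer, debit, NULL, debit, NULL, NULL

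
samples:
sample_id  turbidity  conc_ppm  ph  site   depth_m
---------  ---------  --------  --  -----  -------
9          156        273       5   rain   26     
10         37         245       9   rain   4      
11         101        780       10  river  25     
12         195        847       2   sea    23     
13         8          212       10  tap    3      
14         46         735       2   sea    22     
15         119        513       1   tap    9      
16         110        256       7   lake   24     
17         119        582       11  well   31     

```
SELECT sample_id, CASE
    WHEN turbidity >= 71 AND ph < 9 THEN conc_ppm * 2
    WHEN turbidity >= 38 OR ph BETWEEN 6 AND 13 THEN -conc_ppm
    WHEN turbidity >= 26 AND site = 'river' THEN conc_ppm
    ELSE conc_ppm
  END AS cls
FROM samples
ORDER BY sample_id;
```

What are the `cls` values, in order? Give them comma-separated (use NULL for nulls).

sample_id=9: turbidity >= 71 AND ph < 9 → 546
sample_id=10: turbidity >= 38 OR ph BETWEEN 6 AND 13 → -245
sample_id=11: turbidity >= 38 OR ph BETWEEN 6 AND 13 → -780
sample_id=12: turbidity >= 71 AND ph < 9 → 1694
sample_id=13: turbidity >= 38 OR ph BETWEEN 6 AND 13 → -212
sample_id=14: turbidity >= 38 OR ph BETWEEN 6 AND 13 → -735
sample_id=15: turbidity >= 71 AND ph < 9 → 1026
sample_id=16: turbidity >= 71 AND ph < 9 → 512
sample_id=17: turbidity >= 38 OR ph BETWEEN 6 AND 13 → -582

546, -245, -780, 1694, -212, -735, 1026, 512, -582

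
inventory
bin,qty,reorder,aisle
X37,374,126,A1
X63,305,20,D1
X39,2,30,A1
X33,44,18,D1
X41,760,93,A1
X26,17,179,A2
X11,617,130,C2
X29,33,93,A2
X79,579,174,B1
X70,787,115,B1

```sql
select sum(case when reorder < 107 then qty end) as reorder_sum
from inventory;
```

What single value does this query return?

1144

bin=X37: ✗
bin=X63: ✓ → 305
bin=X39: ✓ → 2
bin=X33: ✓ → 44
bin=X41: ✓ → 760
bin=X26: ✗
bin=X11: ✗
bin=X29: ✓ → 33
bin=X79: ✗
bin=X70: ✗
reorder_sum = 305 + 2 + 44 + 760 + 33 = 1144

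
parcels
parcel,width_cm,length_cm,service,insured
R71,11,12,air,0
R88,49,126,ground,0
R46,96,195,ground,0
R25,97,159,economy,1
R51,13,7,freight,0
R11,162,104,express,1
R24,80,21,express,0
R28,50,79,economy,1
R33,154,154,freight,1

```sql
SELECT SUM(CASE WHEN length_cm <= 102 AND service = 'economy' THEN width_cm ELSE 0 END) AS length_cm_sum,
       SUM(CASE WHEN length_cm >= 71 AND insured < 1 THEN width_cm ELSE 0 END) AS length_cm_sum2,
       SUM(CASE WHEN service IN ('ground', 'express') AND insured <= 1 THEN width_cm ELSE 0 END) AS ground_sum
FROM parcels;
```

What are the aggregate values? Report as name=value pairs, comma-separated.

length_cm_sum=50, length_cm_sum2=145, ground_sum=387

[length_cm_sum: length_cm <= 102 AND service = 'economy']
parcel=R71: ✗
parcel=R88: ✗
parcel=R46: ✗
parcel=R25: ✗
parcel=R51: ✗
parcel=R11: ✗
parcel=R24: ✗
parcel=R28: ✓ → 50
parcel=R33: ✗
length_cm_sum = 50
—
[length_cm_sum2: length_cm >= 71 AND insured < 1]
parcel=R71: ✗
parcel=R88: ✓ → 49
parcel=R46: ✓ → 96
parcel=R25: ✗
parcel=R51: ✗
parcel=R11: ✗
parcel=R24: ✗
parcel=R28: ✗
parcel=R33: ✗
length_cm_sum2 = 49 + 96 = 145
—
[ground_sum: service IN ('ground', 'express') AND insured <= 1]
parcel=R71: ✗
parcel=R88: ✓ → 49
parcel=R46: ✓ → 96
parcel=R25: ✗
parcel=R51: ✗
parcel=R11: ✓ → 162
parcel=R24: ✓ → 80
parcel=R28: ✗
parcel=R33: ✗
ground_sum = 49 + 96 + 162 + 80 = 387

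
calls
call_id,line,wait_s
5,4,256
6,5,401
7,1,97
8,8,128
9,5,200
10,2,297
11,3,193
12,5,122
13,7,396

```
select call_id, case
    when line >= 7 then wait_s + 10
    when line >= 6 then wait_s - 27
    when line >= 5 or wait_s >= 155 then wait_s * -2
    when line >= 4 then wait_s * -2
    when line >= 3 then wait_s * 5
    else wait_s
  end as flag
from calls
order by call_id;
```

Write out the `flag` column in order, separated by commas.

-512, -802, 97, 138, -400, -594, -386, -244, 406

call_id=5: line >= 5 or wait_s >= 155 → -512
call_id=6: line >= 5 or wait_s >= 155 → -802
call_id=7: ELSE → 97
call_id=8: line >= 7 → 138
call_id=9: line >= 5 or wait_s >= 155 → -400
call_id=10: line >= 5 or wait_s >= 155 → -594
call_id=11: line >= 5 or wait_s >= 155 → -386
call_id=12: line >= 5 or wait_s >= 155 → -244
call_id=13: line >= 7 → 406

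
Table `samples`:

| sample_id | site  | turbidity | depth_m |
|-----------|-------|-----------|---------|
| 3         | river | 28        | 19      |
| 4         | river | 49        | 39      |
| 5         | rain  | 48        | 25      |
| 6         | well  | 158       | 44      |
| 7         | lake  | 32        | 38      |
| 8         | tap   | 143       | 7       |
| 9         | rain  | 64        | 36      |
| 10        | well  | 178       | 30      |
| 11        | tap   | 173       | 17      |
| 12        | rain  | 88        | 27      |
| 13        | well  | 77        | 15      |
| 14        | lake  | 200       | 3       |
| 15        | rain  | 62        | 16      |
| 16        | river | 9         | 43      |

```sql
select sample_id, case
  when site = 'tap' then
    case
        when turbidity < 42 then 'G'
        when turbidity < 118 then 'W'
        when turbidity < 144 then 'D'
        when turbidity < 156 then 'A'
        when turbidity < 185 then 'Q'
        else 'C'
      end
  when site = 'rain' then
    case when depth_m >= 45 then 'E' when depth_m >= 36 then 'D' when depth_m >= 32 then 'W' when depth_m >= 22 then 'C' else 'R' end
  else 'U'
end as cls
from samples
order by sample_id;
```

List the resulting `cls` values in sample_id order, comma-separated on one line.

U, U, C, U, U, D, D, U, Q, C, U, U, R, U

sample_id=3: site='river' → outer ELSE → U
sample_id=4: site='river' → outer ELSE → U
sample_id=5: site='rain' → inner[depth_m >= 22] → C
sample_id=6: site='well' → outer ELSE → U
sample_id=7: site='lake' → outer ELSE → U
sample_id=8: site='tap' → inner[turbidity < 144] → D
sample_id=9: site='rain' → inner[depth_m >= 36] → D
sample_id=10: site='well' → outer ELSE → U
sample_id=11: site='tap' → inner[turbidity < 185] → Q
sample_id=12: site='rain' → inner[depth_m >= 22] → C
sample_id=13: site='well' → outer ELSE → U
sample_id=14: site='lake' → outer ELSE → U
sample_id=15: site='rain' → inner[ELSE] → R
sample_id=16: site='river' → outer ELSE → U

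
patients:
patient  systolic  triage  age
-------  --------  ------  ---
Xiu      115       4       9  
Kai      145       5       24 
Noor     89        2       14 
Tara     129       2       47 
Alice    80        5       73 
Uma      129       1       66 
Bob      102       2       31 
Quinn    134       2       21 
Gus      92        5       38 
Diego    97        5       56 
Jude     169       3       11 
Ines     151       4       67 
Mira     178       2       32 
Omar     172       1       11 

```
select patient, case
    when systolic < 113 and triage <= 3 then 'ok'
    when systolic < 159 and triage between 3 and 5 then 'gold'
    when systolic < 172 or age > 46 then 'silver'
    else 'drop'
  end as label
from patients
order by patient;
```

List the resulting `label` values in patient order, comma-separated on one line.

patient=Alice: systolic < 159 and triage between 3 and 5 → gold
patient=Bob: systolic < 113 and triage <= 3 → ok
patient=Diego: systolic < 159 and triage between 3 and 5 → gold
patient=Gus: systolic < 159 and triage between 3 and 5 → gold
patient=Ines: systolic < 159 and triage between 3 and 5 → gold
patient=Jude: systolic < 172 or age > 46 → silver
patient=Kai: systolic < 159 and triage between 3 and 5 → gold
patient=Mira: ELSE → drop
patient=Noor: systolic < 113 and triage <= 3 → ok
patient=Omar: ELSE → drop
patient=Quinn: systolic < 172 or age > 46 → silver
patient=Tara: systolic < 172 or age > 46 → silver
patient=Uma: systolic < 172 or age > 46 → silver
patient=Xiu: systolic < 159 and triage between 3 and 5 → gold

gold, ok, gold, gold, gold, silver, gold, drop, ok, drop, silver, silver, silver, gold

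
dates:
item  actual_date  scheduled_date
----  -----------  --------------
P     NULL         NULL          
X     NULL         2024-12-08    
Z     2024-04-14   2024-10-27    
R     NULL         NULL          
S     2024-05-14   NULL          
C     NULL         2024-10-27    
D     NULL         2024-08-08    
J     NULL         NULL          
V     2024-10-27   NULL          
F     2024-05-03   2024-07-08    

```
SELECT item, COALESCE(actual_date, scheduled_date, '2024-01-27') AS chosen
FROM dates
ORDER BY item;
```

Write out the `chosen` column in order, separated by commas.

2024-10-27, 2024-08-08, 2024-05-03, 2024-01-27, 2024-01-27, 2024-01-27, 2024-05-14, 2024-10-27, 2024-12-08, 2024-04-14

item=C: actual_date=NULL, scheduled_date=2024-10-27 → 2024-10-27
item=D: actual_date=NULL, scheduled_date=2024-08-08 → 2024-08-08
item=F: actual_date=2024-05-03 → 2024-05-03
item=J: actual_date=NULL, scheduled_date=NULL, → literal 2024-01-27 → 2024-01-27
item=P: actual_date=NULL, scheduled_date=NULL, → literal 2024-01-27 → 2024-01-27
item=R: actual_date=NULL, scheduled_date=NULL, → literal 2024-01-27 → 2024-01-27
item=S: actual_date=2024-05-14 → 2024-05-14
item=V: actual_date=2024-10-27 → 2024-10-27
item=X: actual_date=NULL, scheduled_date=2024-12-08 → 2024-12-08
item=Z: actual_date=2024-04-14 → 2024-04-14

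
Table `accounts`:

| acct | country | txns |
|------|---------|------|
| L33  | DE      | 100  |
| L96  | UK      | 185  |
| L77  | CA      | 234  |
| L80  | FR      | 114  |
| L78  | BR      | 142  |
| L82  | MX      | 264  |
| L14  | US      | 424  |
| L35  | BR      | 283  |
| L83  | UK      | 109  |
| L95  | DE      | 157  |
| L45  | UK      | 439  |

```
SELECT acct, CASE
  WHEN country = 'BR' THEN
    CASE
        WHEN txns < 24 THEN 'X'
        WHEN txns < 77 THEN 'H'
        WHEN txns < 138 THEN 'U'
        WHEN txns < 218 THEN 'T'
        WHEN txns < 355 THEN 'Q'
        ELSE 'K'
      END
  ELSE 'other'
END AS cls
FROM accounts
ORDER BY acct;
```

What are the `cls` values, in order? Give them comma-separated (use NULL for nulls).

acct=L14: country='US' → outer ELSE → other
acct=L33: country='DE' → outer ELSE → other
acct=L35: country='BR' → inner[txns < 355] → Q
acct=L45: country='UK' → outer ELSE → other
acct=L77: country='CA' → outer ELSE → other
acct=L78: country='BR' → inner[txns < 218] → T
acct=L80: country='FR' → outer ELSE → other
acct=L82: country='MX' → outer ELSE → other
acct=L83: country='UK' → outer ELSE → other
acct=L95: country='DE' → outer ELSE → other
acct=L96: country='UK' → outer ELSE → other

other, other, Q, other, other, T, other, other, other, other, other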